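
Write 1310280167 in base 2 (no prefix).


1310280167 = 1001110000110010100100111100111 in binary

1001110000110010100100111100111


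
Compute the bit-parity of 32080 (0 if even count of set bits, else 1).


0b111110101010000 has 8 ones => parity 0

0


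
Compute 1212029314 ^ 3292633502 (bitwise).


0b1001000001111100001100110000010 ^ 0b11000100010000011001100110011110 = 0b10001100011111111000000000011100 = 2357166108

2357166108


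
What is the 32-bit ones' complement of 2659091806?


2659091806 ^ 4294967295 = 1635875489

1635875489


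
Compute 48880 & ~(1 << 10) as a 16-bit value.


48880 & ~(1 << 10) = 47856

47856


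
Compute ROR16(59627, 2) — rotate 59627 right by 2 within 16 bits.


Rotate 0b1110100011101011 right by 2 (16-bit) = 0b1111101000111010 = 64058

64058


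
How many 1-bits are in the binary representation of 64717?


0b1111110011001101 has 11 set bits

11


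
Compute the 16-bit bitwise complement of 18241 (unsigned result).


~0b100011101000001 = 0b1011100010111110 = 47294 (16-bit unsigned)

47294


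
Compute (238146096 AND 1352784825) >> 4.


Step 1: 238146096 & 1352784825 = 2216496
Step 2: 2216496 >> 4 = 138531

138531


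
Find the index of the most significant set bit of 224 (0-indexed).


0b11100000. Highest set bit at position 7

7


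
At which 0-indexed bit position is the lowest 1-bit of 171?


0b10101011. Lowest set bit at position 0

0


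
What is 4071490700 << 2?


0b11110010101011100000010010001100 << 2 = 0b1111001010101110000001001000110000 = 16285962800

16285962800


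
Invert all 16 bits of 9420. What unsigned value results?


9420 ^ 65535 = 56115

56115


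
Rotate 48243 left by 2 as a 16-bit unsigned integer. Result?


Rotate 0b1011110001110011 left by 2 (16-bit) = 0b1111000111001110 = 61902

61902


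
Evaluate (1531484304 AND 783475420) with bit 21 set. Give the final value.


Step 1: 1531484304 & 783475420 = 167805072
Step 2: 167805072 | (1 << 21) = 167805072 | 2097152 = 169902224

169902224


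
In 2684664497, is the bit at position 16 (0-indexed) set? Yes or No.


0b10100000000001001011101010110001, bit 16 = 0. No

No


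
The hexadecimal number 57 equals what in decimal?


57 hex = 87 decimal

87


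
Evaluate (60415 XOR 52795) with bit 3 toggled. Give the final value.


Step 1: 60415 ^ 52795 = 9668
Step 2: 9668 ^ (1 << 3) = 9668 ^ 8 = 9676

9676


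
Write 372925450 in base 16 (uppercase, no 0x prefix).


372925450 = 163A640A hex

163A640A


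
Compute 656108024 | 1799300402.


0b100111000110110110100111111000 | 0b1101011001111110010010100110010 = 0b1101111001111110110110111111010 = 1866427898

1866427898


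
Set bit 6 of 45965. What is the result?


45965 | (1 << 6) = 45965 | 64 = 46029

46029


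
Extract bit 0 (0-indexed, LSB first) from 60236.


0b1110101101001100, position 0 = 0

0


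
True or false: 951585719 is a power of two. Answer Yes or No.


0b111000101110000000101110110111. Multiple bits set => No

No


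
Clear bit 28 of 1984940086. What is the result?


1984940086 & ~(1 << 28) = 1716504630

1716504630


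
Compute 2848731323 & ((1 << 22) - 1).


2848731323 & 4194303 = 798907

798907


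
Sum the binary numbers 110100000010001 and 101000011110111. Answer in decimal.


110100000010001 + 101000011110111 = 1011100100001000 = 47368

47368


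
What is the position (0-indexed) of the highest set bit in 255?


0b11111111. Highest set bit at position 7

7


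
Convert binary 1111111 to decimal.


1111111 in decimal = 127

127


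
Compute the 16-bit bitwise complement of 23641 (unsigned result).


~0b101110001011001 = 0b1010001110100110 = 41894 (16-bit unsigned)

41894


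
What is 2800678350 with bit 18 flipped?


2800678350 ^ (1 << 18) = 2800678350 ^ 262144 = 2800416206

2800416206


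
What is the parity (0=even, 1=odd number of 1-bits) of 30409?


0b111011011001001 has 9 ones => parity 1

1


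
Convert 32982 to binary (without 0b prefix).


32982 = 1000000011010110 in binary

1000000011010110


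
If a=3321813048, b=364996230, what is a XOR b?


3321813048 ^ 364996230 = 3493838526

3493838526


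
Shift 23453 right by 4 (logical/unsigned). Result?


0b101101110011101 >> 4 = 0b10110111001 = 1465

1465


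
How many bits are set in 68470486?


0b100000101001100011011010110 has 12 set bits

12


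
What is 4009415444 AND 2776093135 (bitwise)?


0b11101110111110101101001100010100 & 0b10100101011101111101000111001111 = 0b10100100011100101101000100000100 = 2758988036

2758988036


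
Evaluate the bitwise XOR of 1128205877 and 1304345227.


0b1000011001111110000111000110101 ^ 0b1001101101111101011101010001011 = 0b1110100000011011010010111110 = 243381438

243381438


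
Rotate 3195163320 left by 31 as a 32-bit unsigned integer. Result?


Rotate 0b10111110011100100101001010111000 left by 31 (32-bit) = 0b1011111001110010010100101011100 = 1597581660

1597581660


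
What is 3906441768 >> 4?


0b11101000110101111001001000101000 >> 4 = 0b1110100011010111100100100010 = 244152610

244152610


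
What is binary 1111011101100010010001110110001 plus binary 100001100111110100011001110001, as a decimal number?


1111011101100010010001110110001 + 100001100111110100011001110001 = 10011101010100000110101000100010 = 2639292962

2639292962


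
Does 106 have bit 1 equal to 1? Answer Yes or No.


0b1101010, bit 1 = 1. Yes

Yes


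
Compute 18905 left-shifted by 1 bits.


0b100100111011001 << 1 = 0b1001001110110010 = 37810

37810


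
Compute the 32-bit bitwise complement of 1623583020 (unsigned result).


~0b1100000110001011110100100101100 = 0b10011111001110100001011011010011 = 2671384275 (32-bit unsigned)

2671384275


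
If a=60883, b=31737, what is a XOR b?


60883 ^ 31737 = 38442

38442


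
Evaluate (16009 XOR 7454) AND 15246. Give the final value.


Step 1: 16009 ^ 7454 = 9111
Step 2: 9111 & 15246 = 9094

9094


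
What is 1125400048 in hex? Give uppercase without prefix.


1125400048 = 43143DF0 hex

43143DF0


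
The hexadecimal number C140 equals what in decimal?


C140 hex = 49472 decimal

49472


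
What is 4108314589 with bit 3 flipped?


4108314589 ^ (1 << 3) = 4108314589 ^ 8 = 4108314581

4108314581


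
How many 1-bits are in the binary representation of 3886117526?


0b11100111101000010111001010010110 has 17 set bits

17


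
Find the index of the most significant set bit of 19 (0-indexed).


0b10011. Highest set bit at position 4

4


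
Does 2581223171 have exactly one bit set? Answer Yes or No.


0b10011001110110100101011100000011. Multiple bits set => No

No


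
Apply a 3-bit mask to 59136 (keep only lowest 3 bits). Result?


59136 & 7 = 0

0


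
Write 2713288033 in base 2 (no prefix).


2713288033 = 10100001101110010111110101100001 in binary

10100001101110010111110101100001


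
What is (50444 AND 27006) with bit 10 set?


Step 1: 50444 & 27006 = 16652
Step 2: 16652 | (1 << 10) = 16652 | 1024 = 17676

17676


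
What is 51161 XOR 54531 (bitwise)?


0b1100011111011001 ^ 0b1101010100000011 = 0b1001011011010 = 4826

4826


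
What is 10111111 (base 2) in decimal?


10111111 in decimal = 191

191


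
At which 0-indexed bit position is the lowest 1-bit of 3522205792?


0b11010001111100001001100001100000. Lowest set bit at position 5

5


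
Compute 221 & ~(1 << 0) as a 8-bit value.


221 & ~(1 << 0) = 220

220


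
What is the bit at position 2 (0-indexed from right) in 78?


0b1001110, position 2 = 1

1


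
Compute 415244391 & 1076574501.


0b11000110000000010000001100111 & 0b1000000001010110011100100100101 = 0b10000000100101 = 8229

8229


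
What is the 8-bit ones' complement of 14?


14 ^ 255 = 241

241


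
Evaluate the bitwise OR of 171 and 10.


0b10101011 | 0b1010 = 0b10101011 = 171

171


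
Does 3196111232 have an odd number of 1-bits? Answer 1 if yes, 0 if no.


0b10111110100000001100100110000000 has 12 ones => parity 0

0


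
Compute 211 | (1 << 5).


211 | (1 << 5) = 211 | 32 = 243

243


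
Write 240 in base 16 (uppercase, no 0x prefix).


240 = F0 hex

F0


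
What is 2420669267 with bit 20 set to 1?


2420669267 | (1 << 20) = 2420669267 | 1048576 = 2421717843

2421717843


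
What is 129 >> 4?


0b10000001 >> 4 = 0b1000 = 8

8


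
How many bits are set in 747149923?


0b101100100010001001101001100011 has 13 set bits

13


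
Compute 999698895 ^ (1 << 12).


999698895 ^ (1 << 12) = 999698895 ^ 4096 = 999694799

999694799


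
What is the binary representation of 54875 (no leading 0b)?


54875 = 1101011001011011 in binary

1101011001011011


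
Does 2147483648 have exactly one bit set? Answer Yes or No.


0b10000000000000000000000000000000. Only one bit set => Yes

Yes


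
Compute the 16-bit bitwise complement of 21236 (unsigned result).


~0b101001011110100 = 0b1010110100001011 = 44299 (16-bit unsigned)

44299


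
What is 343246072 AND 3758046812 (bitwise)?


0b10100011101011000010011111000 & 0b11011111111111110011111001011100 = 0b10100011101010000010001011000 = 343213144

343213144


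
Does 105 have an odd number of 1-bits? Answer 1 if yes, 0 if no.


0b1101001 has 4 ones => parity 0

0


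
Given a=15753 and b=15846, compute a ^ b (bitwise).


15753 ^ 15846 = 111

111


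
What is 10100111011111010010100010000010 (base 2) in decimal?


10100111011111010010100010000010 in decimal = 2809997442

2809997442


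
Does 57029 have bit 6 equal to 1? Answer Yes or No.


0b1101111011000101, bit 6 = 1. Yes

Yes


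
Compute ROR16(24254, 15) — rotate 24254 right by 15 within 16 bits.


Rotate 0b101111010111110 right by 15 (16-bit) = 0b1011110101111100 = 48508

48508


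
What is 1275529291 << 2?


0b1001100000001110000100001001011 << 2 = 0b100110000000111000010000100101100 = 5102117164

5102117164


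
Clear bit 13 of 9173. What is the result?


9173 & ~(1 << 13) = 981

981


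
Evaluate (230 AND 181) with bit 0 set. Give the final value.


Step 1: 230 & 181 = 164
Step 2: 164 | (1 << 0) = 164 | 1 = 165

165


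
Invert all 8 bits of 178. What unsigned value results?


178 ^ 255 = 77

77


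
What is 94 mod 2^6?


94 & 63 = 30

30


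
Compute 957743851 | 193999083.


0b111001000101100000001011101011 | 0b1011100100000011000011101011 = 0b111011100101100011001011101011 = 999699179

999699179


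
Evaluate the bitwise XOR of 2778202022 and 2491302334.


0b10100101100101111111111110100110 ^ 0b10010100011111100100000110111110 = 0b110001111010011011111000011000 = 837402136

837402136


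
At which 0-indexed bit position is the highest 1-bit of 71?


0b1000111. Highest set bit at position 6

6


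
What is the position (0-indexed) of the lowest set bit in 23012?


0b101100111100100. Lowest set bit at position 2

2


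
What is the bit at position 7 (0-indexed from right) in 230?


0b11100110, position 7 = 1

1


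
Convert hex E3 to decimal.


E3 hex = 227 decimal

227


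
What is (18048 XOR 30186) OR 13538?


Step 1: 18048 ^ 30186 = 13162
Step 2: 13162 | 13538 = 14314

14314


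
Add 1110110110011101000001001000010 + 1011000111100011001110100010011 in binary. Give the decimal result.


1110110110011101000001001000010 + 1011000111100011001110100010011 = 11001111110000000001111101010101 = 3485474645

3485474645


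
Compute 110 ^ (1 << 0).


110 ^ (1 << 0) = 110 ^ 1 = 111

111


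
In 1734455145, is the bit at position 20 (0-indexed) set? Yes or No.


0b1100111011000011010111101101001, bit 20 = 0. No

No


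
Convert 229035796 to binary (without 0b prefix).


229035796 = 1101101001101100111100010100 in binary

1101101001101100111100010100


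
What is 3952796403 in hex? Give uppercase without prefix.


3952796403 = EB9AE2F3 hex

EB9AE2F3


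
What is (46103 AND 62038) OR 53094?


Step 1: 46103 & 62038 = 45078
Step 2: 45078 | 53094 = 65398

65398


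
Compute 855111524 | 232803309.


0b110010111101111111011101100100 | 0b1101111000000100101111101101 = 0b111111111101111111111111101101 = 1073217517

1073217517


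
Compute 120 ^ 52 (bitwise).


0b1111000 ^ 0b110100 = 0b1001100 = 76

76


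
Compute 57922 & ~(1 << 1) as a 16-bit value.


57922 & ~(1 << 1) = 57920

57920


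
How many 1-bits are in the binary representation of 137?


0b10001001 has 3 set bits

3


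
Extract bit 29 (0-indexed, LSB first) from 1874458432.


0b1101111101110011111011101000000, position 29 = 1

1


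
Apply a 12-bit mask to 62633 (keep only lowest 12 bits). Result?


62633 & 4095 = 1193

1193


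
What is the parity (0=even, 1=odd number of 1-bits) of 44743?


0b1010111011000111 has 10 ones => parity 0

0


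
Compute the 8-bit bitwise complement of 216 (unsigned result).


~0b11011000 = 0b100111 = 39 (8-bit unsigned)

39


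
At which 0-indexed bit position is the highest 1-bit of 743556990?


0b101100010100011100011101111110. Highest set bit at position 29

29


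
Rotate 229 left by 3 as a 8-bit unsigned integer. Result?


Rotate 0b11100101 left by 3 (8-bit) = 0b101111 = 47

47


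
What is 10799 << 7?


0b10101000101111 << 7 = 0b101010001011110000000 = 1382272

1382272


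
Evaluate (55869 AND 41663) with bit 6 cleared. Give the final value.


Step 1: 55869 & 41663 = 33341
Step 2: 33341 & ~(1 << 6) = 33341

33341


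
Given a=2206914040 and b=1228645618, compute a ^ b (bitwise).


2206914040 ^ 1228645618 = 3400626442

3400626442


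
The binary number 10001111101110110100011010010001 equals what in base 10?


10001111101110110100011010010001 in decimal = 2411415185

2411415185


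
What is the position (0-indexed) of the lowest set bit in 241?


0b11110001. Lowest set bit at position 0

0


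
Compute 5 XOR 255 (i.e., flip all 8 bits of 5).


5 ^ 255 = 250

250


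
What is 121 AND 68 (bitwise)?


0b1111001 & 0b1000100 = 0b1000000 = 64

64


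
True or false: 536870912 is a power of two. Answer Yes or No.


0b100000000000000000000000000000. Only one bit set => Yes

Yes


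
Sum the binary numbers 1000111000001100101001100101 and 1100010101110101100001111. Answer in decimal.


1000111000001100101001100101 + 1100010101110101100001111 = 1010011010111011010101110100 = 174830964

174830964


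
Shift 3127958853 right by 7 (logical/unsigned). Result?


0b10111010011100001101110101000101 >> 7 = 0b1011101001110000110111010 = 24437178

24437178


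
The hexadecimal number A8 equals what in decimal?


A8 hex = 168 decimal

168


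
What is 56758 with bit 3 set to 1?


56758 | (1 << 3) = 56758 | 8 = 56766

56766


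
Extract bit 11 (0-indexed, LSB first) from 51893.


0b1100101010110101, position 11 = 1

1


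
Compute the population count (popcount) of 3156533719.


0b10111100001001001110000111010111 has 17 set bits

17


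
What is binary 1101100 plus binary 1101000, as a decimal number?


1101100 + 1101000 = 11010100 = 212

212


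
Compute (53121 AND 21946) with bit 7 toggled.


Step 1: 53121 & 21946 = 17792
Step 2: 17792 ^ (1 << 7) = 17792 ^ 128 = 17664

17664


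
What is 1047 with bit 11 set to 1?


1047 | (1 << 11) = 1047 | 2048 = 3095

3095


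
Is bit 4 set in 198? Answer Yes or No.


0b11000110, bit 4 = 0. No

No


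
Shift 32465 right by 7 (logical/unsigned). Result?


0b111111011010001 >> 7 = 0b11111101 = 253

253


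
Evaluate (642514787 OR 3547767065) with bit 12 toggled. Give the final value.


Step 1: 642514787 | 3547767065 = 4152360827
Step 2: 4152360827 ^ (1 << 12) = 4152360827 ^ 4096 = 4152356731

4152356731


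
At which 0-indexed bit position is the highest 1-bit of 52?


0b110100. Highest set bit at position 5

5


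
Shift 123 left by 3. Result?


0b1111011 << 3 = 0b1111011000 = 984

984


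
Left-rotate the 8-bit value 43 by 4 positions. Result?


Rotate 0b101011 left by 4 (8-bit) = 0b10110010 = 178

178


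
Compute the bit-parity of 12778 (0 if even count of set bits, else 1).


0b11000111101010 has 8 ones => parity 0

0


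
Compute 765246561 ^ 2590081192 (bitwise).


0b101101100111001011110001100001 ^ 0b10011010011000011000000010101000 = 0b10110111111111010011110011001001 = 3086826697

3086826697


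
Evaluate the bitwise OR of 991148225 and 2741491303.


0b111011000100111011100011000001 | 0b10100011011001111101011001100111 = 0b10111011011101111111111011100111 = 3145203431

3145203431


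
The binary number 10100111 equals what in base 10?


10100111 in decimal = 167

167


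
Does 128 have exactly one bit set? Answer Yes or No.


0b10000000. Only one bit set => Yes

Yes


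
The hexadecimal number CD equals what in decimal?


CD hex = 205 decimal

205


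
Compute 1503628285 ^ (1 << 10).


1503628285 ^ (1 << 10) = 1503628285 ^ 1024 = 1503629309

1503629309


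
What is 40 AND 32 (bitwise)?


0b101000 & 0b100000 = 0b100000 = 32

32


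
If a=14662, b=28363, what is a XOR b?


14662 ^ 28363 = 22413

22413


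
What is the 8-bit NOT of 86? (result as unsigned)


~0b1010110 = 0b10101001 = 169 (8-bit unsigned)

169


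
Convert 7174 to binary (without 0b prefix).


7174 = 1110000000110 in binary

1110000000110


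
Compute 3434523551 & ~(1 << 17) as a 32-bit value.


3434523551 & ~(1 << 17) = 3434392479

3434392479


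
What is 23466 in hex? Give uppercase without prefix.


23466 = 5BAA hex

5BAA


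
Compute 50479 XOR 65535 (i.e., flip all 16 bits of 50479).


50479 ^ 65535 = 15056

15056


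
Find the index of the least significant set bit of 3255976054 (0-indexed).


0b11000010000100100100000001110110. Lowest set bit at position 1

1


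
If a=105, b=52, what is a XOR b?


105 ^ 52 = 93

93


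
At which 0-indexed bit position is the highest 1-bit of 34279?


0b1000010111100111. Highest set bit at position 15

15


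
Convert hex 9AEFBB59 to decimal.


9AEFBB59 hex = 2599402329 decimal

2599402329


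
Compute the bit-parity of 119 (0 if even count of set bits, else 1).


0b1110111 has 6 ones => parity 0

0


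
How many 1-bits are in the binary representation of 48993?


0b1011111101100001 has 10 set bits

10


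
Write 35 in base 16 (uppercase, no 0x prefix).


35 = 23 hex

23


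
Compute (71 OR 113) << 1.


Step 1: 71 | 113 = 119
Step 2: 119 << 1 = 238

238


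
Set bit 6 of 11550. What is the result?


11550 | (1 << 6) = 11550 | 64 = 11614

11614


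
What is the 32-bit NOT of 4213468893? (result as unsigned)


~0b11111011001001000110111011011101 = 0b100110110111001000100100010 = 81498402 (32-bit unsigned)

81498402


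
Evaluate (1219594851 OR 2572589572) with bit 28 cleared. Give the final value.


Step 1: 1219594851 | 2572589572 = 3656882791
Step 2: 3656882791 & ~(1 << 28) = 3388447335

3388447335


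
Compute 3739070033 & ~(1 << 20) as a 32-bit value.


3739070033 & ~(1 << 20) = 3738021457

3738021457


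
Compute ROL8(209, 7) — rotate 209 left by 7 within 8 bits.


Rotate 0b11010001 left by 7 (8-bit) = 0b11101000 = 232

232


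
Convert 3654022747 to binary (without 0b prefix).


3654022747 = 11011001110010111111011001011011 in binary

11011001110010111111011001011011


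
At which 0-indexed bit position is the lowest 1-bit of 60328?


0b1110101110101000. Lowest set bit at position 3

3


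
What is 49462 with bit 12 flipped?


49462 ^ (1 << 12) = 49462 ^ 4096 = 53558

53558


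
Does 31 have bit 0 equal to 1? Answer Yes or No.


0b11111, bit 0 = 1. Yes

Yes


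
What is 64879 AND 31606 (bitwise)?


0b1111110101101111 & 0b111101101110110 = 0b111100101100110 = 31078

31078


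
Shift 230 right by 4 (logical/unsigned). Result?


0b11100110 >> 4 = 0b1110 = 14

14


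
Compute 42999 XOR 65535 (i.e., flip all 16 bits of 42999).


42999 ^ 65535 = 22536

22536


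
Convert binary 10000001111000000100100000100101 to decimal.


10000001111000000100100000100101 in decimal = 2178959397

2178959397


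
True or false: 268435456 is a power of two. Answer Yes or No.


0b10000000000000000000000000000. Only one bit set => Yes

Yes


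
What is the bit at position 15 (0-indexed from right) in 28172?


0b110111000001100, position 15 = 0

0


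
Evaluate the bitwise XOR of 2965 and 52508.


0b101110010101 ^ 0b1100110100011100 = 0b1100011010001001 = 50825

50825


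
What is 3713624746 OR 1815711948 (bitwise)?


0b11011101010110010110101010101010 | 0b1101100001110011001000011001100 = 0b11111101011110011111101011101110 = 4252629742

4252629742


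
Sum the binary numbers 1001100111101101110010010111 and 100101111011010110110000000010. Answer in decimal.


1001100111101101110010010111 + 100101111011010110110000000010 = 101111100011000100100010011001 = 797722777

797722777


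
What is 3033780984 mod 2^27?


3033780984 & 134217727 = 80990968

80990968


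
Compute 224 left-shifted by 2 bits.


0b11100000 << 2 = 0b1110000000 = 896

896


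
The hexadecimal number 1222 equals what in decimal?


1222 hex = 4642 decimal

4642


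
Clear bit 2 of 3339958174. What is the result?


3339958174 & ~(1 << 2) = 3339958170

3339958170


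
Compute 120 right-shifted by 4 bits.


0b1111000 >> 4 = 0b111 = 7

7


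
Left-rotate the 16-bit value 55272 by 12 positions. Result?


Rotate 0b1101011111101000 left by 12 (16-bit) = 0b1000110101111110 = 36222

36222


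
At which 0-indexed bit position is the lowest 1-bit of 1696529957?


0b1100101000111101111111000100101. Lowest set bit at position 0

0


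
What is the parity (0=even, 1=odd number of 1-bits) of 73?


0b1001001 has 3 ones => parity 1

1


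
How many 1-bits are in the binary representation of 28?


0b11100 has 3 set bits

3


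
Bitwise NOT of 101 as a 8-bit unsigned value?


~0b1100101 = 0b10011010 = 154 (8-bit unsigned)

154


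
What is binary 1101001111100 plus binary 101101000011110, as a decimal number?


1101001111100 + 101101000011110 = 111010010011010 = 29850

29850


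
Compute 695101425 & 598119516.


0b101001011011100110011111110001 & 0b100011101001101001010001011100 = 0b100001001001100000010001010000 = 556139600

556139600


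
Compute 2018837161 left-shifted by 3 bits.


0b1111000010101010000001010101001 << 3 = 0b1111000010101010000001010101001000 = 16150697288

16150697288


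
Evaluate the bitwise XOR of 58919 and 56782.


0b1110011000100111 ^ 0b1101110111001110 = 0b11101111101001 = 15337

15337


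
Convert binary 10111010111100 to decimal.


10111010111100 in decimal = 11964

11964


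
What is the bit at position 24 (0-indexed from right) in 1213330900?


0b1001000010100011111010111010100, position 24 = 0

0


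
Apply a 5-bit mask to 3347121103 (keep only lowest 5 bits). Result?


3347121103 & 31 = 15

15


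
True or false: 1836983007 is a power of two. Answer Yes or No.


0b1101101011111100010001011011111. Multiple bits set => No

No


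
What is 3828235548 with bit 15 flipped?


3828235548 ^ (1 << 15) = 3828235548 ^ 32768 = 3828268316

3828268316


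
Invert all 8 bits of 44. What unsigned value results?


44 ^ 255 = 211

211


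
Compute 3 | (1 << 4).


3 | (1 << 4) = 3 | 16 = 19

19


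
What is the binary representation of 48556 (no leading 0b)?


48556 = 1011110110101100 in binary

1011110110101100


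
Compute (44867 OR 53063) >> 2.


Step 1: 44867 | 53063 = 61255
Step 2: 61255 >> 2 = 15313

15313


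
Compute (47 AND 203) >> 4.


Step 1: 47 & 203 = 11
Step 2: 11 >> 4 = 0

0


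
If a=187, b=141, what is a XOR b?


187 ^ 141 = 54

54


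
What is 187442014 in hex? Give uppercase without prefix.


187442014 = B2C235E hex

B2C235E


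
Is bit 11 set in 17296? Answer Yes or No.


0b100001110010000, bit 11 = 0. No

No


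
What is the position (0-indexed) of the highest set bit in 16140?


0b11111100001100. Highest set bit at position 13

13


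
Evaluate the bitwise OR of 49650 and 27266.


0b1100000111110010 | 0b110101010000010 = 0b1110101111110010 = 60402

60402


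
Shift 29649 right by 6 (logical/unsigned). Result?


0b111001111010001 >> 6 = 0b111001111 = 463

463


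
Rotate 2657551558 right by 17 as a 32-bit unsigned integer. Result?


Rotate 0b10011110011001110000010011000110 right by 17 (32-bit) = 0b10000010011000110100111100110011 = 2187546419

2187546419


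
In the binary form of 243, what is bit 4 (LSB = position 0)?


0b11110011, position 4 = 1

1


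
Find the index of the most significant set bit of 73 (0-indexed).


0b1001001. Highest set bit at position 6

6


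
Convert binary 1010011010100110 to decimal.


1010011010100110 in decimal = 42662

42662


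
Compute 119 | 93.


0b1110111 | 0b1011101 = 0b1111111 = 127

127


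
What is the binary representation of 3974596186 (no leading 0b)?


3974596186 = 11101100111001111000011001011010 in binary

11101100111001111000011001011010


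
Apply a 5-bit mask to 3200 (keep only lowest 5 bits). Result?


3200 & 31 = 0

0


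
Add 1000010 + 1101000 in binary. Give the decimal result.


1000010 + 1101000 = 10101010 = 170

170


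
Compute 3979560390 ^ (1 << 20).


3979560390 ^ (1 << 20) = 3979560390 ^ 1048576 = 3978511814

3978511814


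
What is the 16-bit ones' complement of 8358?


8358 ^ 65535 = 57177

57177


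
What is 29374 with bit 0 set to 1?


29374 | (1 << 0) = 29374 | 1 = 29375

29375


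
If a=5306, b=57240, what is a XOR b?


5306 ^ 57240 = 52002

52002


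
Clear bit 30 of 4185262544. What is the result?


4185262544 & ~(1 << 30) = 3111520720

3111520720


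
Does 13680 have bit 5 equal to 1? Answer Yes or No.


0b11010101110000, bit 5 = 1. Yes

Yes


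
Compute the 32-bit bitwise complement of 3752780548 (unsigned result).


~0b11011111101011101110001100000100 = 0b100000010100010001110011111011 = 542186747 (32-bit unsigned)

542186747


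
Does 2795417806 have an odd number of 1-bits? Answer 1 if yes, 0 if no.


0b10100110100111101011000011001110 has 17 ones => parity 1

1


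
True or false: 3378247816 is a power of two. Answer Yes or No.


0b11001001010110111111100010001000. Multiple bits set => No

No


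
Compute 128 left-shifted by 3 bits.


0b10000000 << 3 = 0b10000000000 = 1024

1024


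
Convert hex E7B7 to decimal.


E7B7 hex = 59319 decimal

59319


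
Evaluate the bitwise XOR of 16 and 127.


0b10000 ^ 0b1111111 = 0b1101111 = 111

111


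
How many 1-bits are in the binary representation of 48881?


0b1011111011110001 has 11 set bits

11


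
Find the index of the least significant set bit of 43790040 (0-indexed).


0b10100111000010111011011000. Lowest set bit at position 3

3


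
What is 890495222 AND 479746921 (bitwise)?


0b110101000100111110000011110110 & 0b11100100110000101101101101001 = 0b10100000100000100000001100000 = 336609376

336609376


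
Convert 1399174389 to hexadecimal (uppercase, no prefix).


1399174389 = 5365B4F5 hex

5365B4F5


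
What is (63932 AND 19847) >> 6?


Step 1: 63932 & 19847 = 18820
Step 2: 18820 >> 6 = 294

294


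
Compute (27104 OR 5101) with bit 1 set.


Step 1: 27104 | 5101 = 31725
Step 2: 31725 | (1 << 1) = 31725 | 2 = 31727

31727


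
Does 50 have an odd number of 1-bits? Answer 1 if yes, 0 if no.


0b110010 has 3 ones => parity 1

1


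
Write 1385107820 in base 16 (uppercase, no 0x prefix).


1385107820 = 528F116C hex

528F116C


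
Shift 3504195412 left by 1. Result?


0b11010000110111011100011101010100 << 1 = 0b110100001101110111000111010101000 = 7008390824

7008390824


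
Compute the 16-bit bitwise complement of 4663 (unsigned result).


~0b1001000110111 = 0b1110110111001000 = 60872 (16-bit unsigned)

60872


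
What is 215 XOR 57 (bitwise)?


0b11010111 ^ 0b111001 = 0b11101110 = 238

238


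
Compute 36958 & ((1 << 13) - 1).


36958 & 8191 = 4190

4190


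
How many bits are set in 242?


0b11110010 has 5 set bits

5


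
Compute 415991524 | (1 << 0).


415991524 | (1 << 0) = 415991524 | 1 = 415991525

415991525


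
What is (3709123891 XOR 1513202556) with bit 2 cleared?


Step 1: 3709123891 ^ 1513202556 = 2267356751
Step 2: 2267356751 & ~(1 << 2) = 2267356747

2267356747


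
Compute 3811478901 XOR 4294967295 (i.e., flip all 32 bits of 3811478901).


3811478901 ^ 4294967295 = 483488394

483488394


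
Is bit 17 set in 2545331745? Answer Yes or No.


0b10010111101101101010111000100001, bit 17 = 1. Yes

Yes


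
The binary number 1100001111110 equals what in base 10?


1100001111110 in decimal = 6270

6270


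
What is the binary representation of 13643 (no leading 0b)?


13643 = 11010101001011 in binary

11010101001011


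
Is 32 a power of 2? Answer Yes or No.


0b100000. Only one bit set => Yes

Yes


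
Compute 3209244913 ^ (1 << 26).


3209244913 ^ (1 << 26) = 3209244913 ^ 67108864 = 3142136049

3142136049


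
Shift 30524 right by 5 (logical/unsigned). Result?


0b111011100111100 >> 5 = 0b1110111001 = 953

953


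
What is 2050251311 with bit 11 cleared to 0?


2050251311 & ~(1 << 11) = 2050249263

2050249263


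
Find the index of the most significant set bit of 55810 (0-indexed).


0b1101101000000010. Highest set bit at position 15

15


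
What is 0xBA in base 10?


BA hex = 186 decimal

186


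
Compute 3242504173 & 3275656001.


0b11000001010001001010111111101101 & 0b11000011001111101000101101000001 = 0b11000001000001001000101101000001 = 3238300481

3238300481


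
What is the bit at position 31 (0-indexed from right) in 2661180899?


0b10011110100111100110010111100011, position 31 = 1

1


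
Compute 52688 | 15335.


0b1100110111010000 | 0b11101111100111 = 0b1111111111110111 = 65527

65527


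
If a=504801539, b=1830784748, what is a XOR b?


504801539 ^ 1830784748 = 1929979887

1929979887


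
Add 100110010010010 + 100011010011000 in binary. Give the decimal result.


100110010010010 + 100011010011000 = 1001001100101010 = 37674

37674


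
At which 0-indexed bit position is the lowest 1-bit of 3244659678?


0b11000001011001011001001111011110. Lowest set bit at position 1

1


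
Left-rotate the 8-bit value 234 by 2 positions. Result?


Rotate 0b11101010 left by 2 (8-bit) = 0b10101011 = 171

171


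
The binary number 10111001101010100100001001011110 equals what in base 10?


10111001101010100100001001011110 in decimal = 3114943070

3114943070


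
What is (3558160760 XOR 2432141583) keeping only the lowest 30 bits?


Step 1: 3558160760 ^ 2432141583 = 1155706999
Step 2: 1155706999 & 1073741823 = 81965175

81965175


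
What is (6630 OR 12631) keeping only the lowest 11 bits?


Step 1: 6630 | 12631 = 14839
Step 2: 14839 & 2047 = 503

503


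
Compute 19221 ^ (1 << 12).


19221 ^ (1 << 12) = 19221 ^ 4096 = 23317

23317


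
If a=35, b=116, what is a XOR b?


35 ^ 116 = 87

87


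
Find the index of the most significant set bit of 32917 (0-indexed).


0b1000000010010101. Highest set bit at position 15

15


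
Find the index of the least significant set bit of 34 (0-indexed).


0b100010. Lowest set bit at position 1

1


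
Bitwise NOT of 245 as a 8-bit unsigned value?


~0b11110101 = 0b1010 = 10 (8-bit unsigned)

10


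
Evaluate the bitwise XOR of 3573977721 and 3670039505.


0b11010101000001101001001001111001 ^ 0b11011010110000000101101111010001 = 0b1111110001101100100110101000 = 264685992

264685992


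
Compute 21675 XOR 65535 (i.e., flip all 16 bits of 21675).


21675 ^ 65535 = 43860

43860


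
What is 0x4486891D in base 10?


4486891D hex = 1149667613 decimal

1149667613


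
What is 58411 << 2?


0b1110010000101011 << 2 = 0b111001000010101100 = 233644

233644


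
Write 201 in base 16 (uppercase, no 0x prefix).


201 = C9 hex

C9


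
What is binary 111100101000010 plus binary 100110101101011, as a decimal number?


111100101000010 + 100110101101011 = 1100011010101101 = 50861

50861


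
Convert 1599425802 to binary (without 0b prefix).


1599425802 = 1011111010101010100110100001010 in binary

1011111010101010100110100001010


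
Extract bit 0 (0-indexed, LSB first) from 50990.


0b1100011100101110, position 0 = 0

0


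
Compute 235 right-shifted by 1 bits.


0b11101011 >> 1 = 0b1110101 = 117

117


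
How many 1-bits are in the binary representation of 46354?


0b1011010100010010 has 7 set bits

7


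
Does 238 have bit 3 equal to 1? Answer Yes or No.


0b11101110, bit 3 = 1. Yes

Yes


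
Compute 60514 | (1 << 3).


60514 | (1 << 3) = 60514 | 8 = 60522

60522


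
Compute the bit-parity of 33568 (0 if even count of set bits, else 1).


0b1000001100100000 has 4 ones => parity 0

0


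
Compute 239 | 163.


0b11101111 | 0b10100011 = 0b11101111 = 239

239


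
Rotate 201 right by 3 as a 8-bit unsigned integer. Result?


Rotate 0b11001001 right by 3 (8-bit) = 0b111001 = 57

57


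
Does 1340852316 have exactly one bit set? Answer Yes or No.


0b1001111111010111100100001011100. Multiple bits set => No

No


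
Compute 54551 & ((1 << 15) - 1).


54551 & 32767 = 21783

21783


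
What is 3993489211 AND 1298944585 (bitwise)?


0b11101110000001111100111100111011 & 0b1001101011011000101001001001001 = 0b1001100000001000100001000001001 = 1275347465

1275347465


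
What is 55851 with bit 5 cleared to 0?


55851 & ~(1 << 5) = 55819

55819


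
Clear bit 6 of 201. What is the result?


201 & ~(1 << 6) = 137

137


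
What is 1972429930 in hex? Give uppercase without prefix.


1972429930 = 7590E46A hex

7590E46A


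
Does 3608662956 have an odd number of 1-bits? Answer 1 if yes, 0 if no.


0b11010111000101111101001110101100 has 19 ones => parity 1

1


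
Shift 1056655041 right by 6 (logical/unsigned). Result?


0b111110111110110100011011000001 >> 6 = 0b111110111110110100011011 = 16510235

16510235


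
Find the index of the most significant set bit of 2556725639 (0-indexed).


0b10011000011001001000100110000111. Highest set bit at position 31

31


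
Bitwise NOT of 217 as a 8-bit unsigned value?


~0b11011001 = 0b100110 = 38 (8-bit unsigned)

38


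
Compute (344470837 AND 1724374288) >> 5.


Step 1: 344470837 & 1724374288 = 75502864
Step 2: 75502864 >> 5 = 2359464

2359464


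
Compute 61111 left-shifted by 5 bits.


0b1110111010110111 << 5 = 0b111011101011011100000 = 1955552

1955552


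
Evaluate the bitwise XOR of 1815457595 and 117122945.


0b1101100001101011010111100111011 ^ 0b110111110110010011110000001 = 0b1101010110011101000100010111010 = 1791920314

1791920314


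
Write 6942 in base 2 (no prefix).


6942 = 1101100011110 in binary

1101100011110


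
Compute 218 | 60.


0b11011010 | 0b111100 = 0b11111110 = 254

254


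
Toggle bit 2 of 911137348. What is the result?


911137348 ^ (1 << 2) = 911137348 ^ 4 = 911137344

911137344


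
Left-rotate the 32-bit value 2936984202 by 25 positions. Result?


Rotate 0b10101111000011101101001010001010 left by 25 (32-bit) = 0b10101010111100001110110100101 = 358489509

358489509


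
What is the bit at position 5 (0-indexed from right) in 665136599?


0b100111101001010010110111010111, position 5 = 0

0


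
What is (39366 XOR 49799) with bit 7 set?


Step 1: 39366 ^ 49799 = 23361
Step 2: 23361 | (1 << 7) = 23361 | 128 = 23489

23489


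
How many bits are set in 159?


0b10011111 has 6 set bits

6


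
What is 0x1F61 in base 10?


1F61 hex = 8033 decimal

8033


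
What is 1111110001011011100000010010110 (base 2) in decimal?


1111110001011011100000010010110 in decimal = 2116927638

2116927638


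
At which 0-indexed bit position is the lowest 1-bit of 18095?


0b100011010101111. Lowest set bit at position 0

0


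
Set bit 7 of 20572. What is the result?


20572 | (1 << 7) = 20572 | 128 = 20700

20700


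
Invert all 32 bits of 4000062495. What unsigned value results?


4000062495 ^ 4294967295 = 294904800

294904800


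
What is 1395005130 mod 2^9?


1395005130 & 511 = 202

202


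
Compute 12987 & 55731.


0b11001010111011 & 0b1101100110110011 = 0b1000010110011 = 4275

4275


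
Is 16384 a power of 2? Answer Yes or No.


0b100000000000000. Only one bit set => Yes

Yes


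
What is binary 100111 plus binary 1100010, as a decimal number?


100111 + 1100010 = 10001001 = 137

137


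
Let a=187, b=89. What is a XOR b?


187 ^ 89 = 226

226


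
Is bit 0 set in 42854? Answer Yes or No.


0b1010011101100110, bit 0 = 0. No

No


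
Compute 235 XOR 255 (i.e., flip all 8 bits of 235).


235 ^ 255 = 20

20


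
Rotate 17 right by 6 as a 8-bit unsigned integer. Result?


Rotate 0b10001 right by 6 (8-bit) = 0b1000100 = 68

68


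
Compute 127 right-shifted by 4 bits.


0b1111111 >> 4 = 0b111 = 7

7


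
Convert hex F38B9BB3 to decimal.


F38B9BB3 hex = 4086012851 decimal

4086012851


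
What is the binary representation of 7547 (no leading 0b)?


7547 = 1110101111011 in binary

1110101111011


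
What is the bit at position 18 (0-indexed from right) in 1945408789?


0b1110011111101001001010100010101, position 18 = 1

1


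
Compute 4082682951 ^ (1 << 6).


4082682951 ^ (1 << 6) = 4082682951 ^ 64 = 4082682887

4082682887


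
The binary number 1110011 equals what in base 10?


1110011 in decimal = 115

115


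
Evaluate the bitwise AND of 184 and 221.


0b10111000 & 0b11011101 = 0b10011000 = 152

152


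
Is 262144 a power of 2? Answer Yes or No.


0b1000000000000000000. Only one bit set => Yes

Yes


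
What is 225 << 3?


0b11100001 << 3 = 0b11100001000 = 1800

1800


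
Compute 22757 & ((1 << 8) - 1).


22757 & 255 = 229

229


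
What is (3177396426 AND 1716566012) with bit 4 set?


Step 1: 3177396426 & 1716566012 = 608186568
Step 2: 608186568 | (1 << 4) = 608186568 | 16 = 608186584

608186584


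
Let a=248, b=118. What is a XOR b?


248 ^ 118 = 142

142


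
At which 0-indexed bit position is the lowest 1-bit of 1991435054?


0b1110110101100101110001100101110. Lowest set bit at position 1

1


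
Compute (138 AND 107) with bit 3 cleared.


Step 1: 138 & 107 = 10
Step 2: 10 & ~(1 << 3) = 2

2


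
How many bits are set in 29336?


0b111001010011000 has 7 set bits

7
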